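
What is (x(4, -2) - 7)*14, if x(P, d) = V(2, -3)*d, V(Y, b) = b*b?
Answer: -350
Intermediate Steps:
V(Y, b) = b²
x(P, d) = 9*d (x(P, d) = (-3)²*d = 9*d)
(x(4, -2) - 7)*14 = (9*(-2) - 7)*14 = (-18 - 7)*14 = -25*14 = -350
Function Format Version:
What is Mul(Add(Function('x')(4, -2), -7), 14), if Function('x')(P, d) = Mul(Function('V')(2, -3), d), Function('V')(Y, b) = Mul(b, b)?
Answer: -350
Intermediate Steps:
Function('V')(Y, b) = Pow(b, 2)
Function('x')(P, d) = Mul(9, d) (Function('x')(P, d) = Mul(Pow(-3, 2), d) = Mul(9, d))
Mul(Add(Function('x')(4, -2), -7), 14) = Mul(Add(Mul(9, -2), -7), 14) = Mul(Add(-18, -7), 14) = Mul(-25, 14) = -350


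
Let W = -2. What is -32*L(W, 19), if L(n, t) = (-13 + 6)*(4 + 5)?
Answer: 2016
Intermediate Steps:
L(n, t) = -63 (L(n, t) = -7*9 = -63)
-32*L(W, 19) = -32*(-63) = 2016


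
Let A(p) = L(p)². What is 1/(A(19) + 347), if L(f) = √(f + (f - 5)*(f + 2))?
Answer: 1/660 ≈ 0.0015152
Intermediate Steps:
L(f) = √(f + (-5 + f)*(2 + f))
A(p) = -10 + p² - 2*p (A(p) = (√(-10 + p² - 2*p))² = -10 + p² - 2*p)
1/(A(19) + 347) = 1/((-10 + 19² - 2*19) + 347) = 1/((-10 + 361 - 38) + 347) = 1/(313 + 347) = 1/660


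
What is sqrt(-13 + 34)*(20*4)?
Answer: 80*sqrt(21) ≈ 366.61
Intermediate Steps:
sqrt(-13 + 34)*(20*4) = sqrt(21)*80 = 80*sqrt(21)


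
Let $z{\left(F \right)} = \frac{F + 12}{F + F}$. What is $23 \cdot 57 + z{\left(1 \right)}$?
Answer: $\frac{2635}{2} \approx 1317.5$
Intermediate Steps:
$z{\left(F \right)} = \frac{12 + F}{2 F}$
$23 \cdot 57 + z{\left(1 \right)} = 23 \cdot 57 + \frac{12 + 1}{2 \cdot 1} = 1311 + \frac{1}{2} \cdot 1 \cdot 13 = 1311 + \frac{13}{2} = \frac{2635}{2}$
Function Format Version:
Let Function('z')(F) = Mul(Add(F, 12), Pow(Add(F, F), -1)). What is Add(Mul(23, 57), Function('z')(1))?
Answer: Rational(2635, 2) ≈ 1317.5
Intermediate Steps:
Function('z')(F) = Mul(Rational(1, 2), Pow(F, -1), Add(12, F)) (Function('z')(F) = Mul(Add(12, F), Pow(Mul(2, F), -1)) = Mul(Add(12, F), Mul(Rational(1, 2), Pow(F, -1))) = Mul(Rational(1, 2), Pow(F, -1), Add(12, F)))
Add(Mul(23, 57), Function('z')(1)) = Add(Mul(23, 57), Mul(Rational(1, 2), Pow(1, -1), Add(12, 1))) = Add(1311, Mul(Rational(1, 2), 1, 13)) = Add(1311, Rational(13, 2)) = Rational(2635, 2)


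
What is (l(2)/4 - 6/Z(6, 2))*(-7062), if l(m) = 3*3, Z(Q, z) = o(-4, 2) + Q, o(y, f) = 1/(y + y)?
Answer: -815661/94 ≈ -8677.3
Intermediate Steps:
o(y, f) = 1/(2*y)
Z(Q, z) = -⅛ + Q (Z(Q, z) = (½)/(-4) + Q = (½)*(-¼) + Q = -⅛ + Q)
l(m) = 9
(l(2)/4 - 6/Z(6, 2))*(-7062) = (9/4 - 6/(-⅛ + 6))*(-7062) = (9*(¼) - 6/47/8)*(-7062) = (9/4 - 6*8/47)*(-7062) = (9/4 - 48/47)*(-7062) = (231/188)*(-7062) = -815661/94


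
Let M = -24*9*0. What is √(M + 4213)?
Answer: √4213 ≈ 64.908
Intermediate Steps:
M = 0 (M = -216*0 = 0)
√(M + 4213) = √(0 + 4213) = √4213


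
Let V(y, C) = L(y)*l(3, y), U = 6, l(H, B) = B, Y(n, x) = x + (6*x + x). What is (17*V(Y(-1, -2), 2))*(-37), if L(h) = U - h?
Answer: 221408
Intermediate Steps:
Y(n, x) = 8*x (Y(n, x) = x + 7*x = 8*x)
L(h) = 6 - h
V(y, C) = y*(6 - y) (V(y, C) = (6 - y)*y = y*(6 - y))
(17*V(Y(-1, -2), 2))*(-37) = (17*((8*(-2))*(6 - 8*(-2))))*(-37) = (17*(-16*(6 - 1*(-16))))*(-37) = (17*(-16*(6 + 16)))*(-37) = (17*(-16*22))*(-37) = (17*(-352))*(-37) = -5984*(-37) = 221408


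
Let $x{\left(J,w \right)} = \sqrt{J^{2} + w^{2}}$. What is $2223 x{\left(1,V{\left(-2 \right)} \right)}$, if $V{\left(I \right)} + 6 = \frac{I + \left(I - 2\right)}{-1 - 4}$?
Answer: $\frac{2223 \sqrt{601}}{5} \approx 10900.0$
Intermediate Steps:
$V{\left(I \right)} = - \frac{28}{5} - \frac{2 I}{5}$ ($V{\left(I \right)} = -6 + \frac{I + \left(I - 2\right)}{-1 - 4} = -6 + \frac{I + \left(-2 + I\right)}{-5} = -6 + \left(-2 + 2 I\right) \left(- \frac{1}{5}\right) = -6 - \left(- \frac{2}{5} + \frac{2 I}{5}\right) = - \frac{28}{5} - \frac{2 I}{5}$)
$2223 x{\left(1,V{\left(-2 \right)} \right)} = 2223 \sqrt{1^{2} + \left(- \frac{28}{5} - - \frac{4}{5}\right)^{2}} = 2223 \sqrt{1 + \left(- \frac{28}{5} + \frac{4}{5}\right)^{2}} = 2223 \sqrt{1 + \left(- \frac{24}{5}\right)^{2}} = 2223 \sqrt{1 + \frac{576}{25}} = 2223 \sqrt{\frac{601}{25}} = 2223 \frac{\sqrt{601}}{5} = \frac{2223 \sqrt{601}}{5}$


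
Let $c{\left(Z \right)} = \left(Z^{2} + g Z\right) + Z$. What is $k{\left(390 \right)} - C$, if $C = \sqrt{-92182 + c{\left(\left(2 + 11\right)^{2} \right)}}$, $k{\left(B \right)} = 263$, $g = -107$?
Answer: $263 - i \sqrt{81535} \approx 263.0 - 285.54 i$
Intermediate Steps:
$c{\left(Z \right)} = Z^{2} - 106 Z$ ($c{\left(Z \right)} = \left(Z^{2} - 107 Z\right) + Z = Z^{2} - 106 Z$)
$C = i \sqrt{81535}$ ($C = \sqrt{-92182 + \left(2 + 11\right)^{2} \left(-106 + \left(2 + 11\right)^{2}\right)} = \sqrt{-92182 + 13^{2} \left(-106 + 13^{2}\right)} = \sqrt{-92182 + 169 \left(-106 + 169\right)} = \sqrt{-92182 + 169 \cdot 63} = \sqrt{-92182 + 10647} = \sqrt{-81535} = i \sqrt{81535} \approx 285.54 i$)
$k{\left(390 \right)} - C = 263 - i \sqrt{81535}$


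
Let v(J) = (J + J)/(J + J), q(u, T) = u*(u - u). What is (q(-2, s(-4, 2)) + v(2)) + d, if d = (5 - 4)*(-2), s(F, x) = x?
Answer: -1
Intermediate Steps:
d = -2 (d = 1*(-2) = -2)
q(u, T) = 0 (q(u, T) = u*0 = 0)
v(J) = 1 (v(J) = (2*J)/((2*J)) = (2*J)*(1/(2*J)) = 1)
(q(-2, s(-4, 2)) + v(2)) + d = (0 + 1) - 2 = 1 - 2 = -1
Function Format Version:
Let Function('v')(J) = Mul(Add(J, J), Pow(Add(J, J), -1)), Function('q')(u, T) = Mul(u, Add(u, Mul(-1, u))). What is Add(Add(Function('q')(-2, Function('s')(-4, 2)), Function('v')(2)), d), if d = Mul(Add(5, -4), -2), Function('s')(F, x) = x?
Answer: -1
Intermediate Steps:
d = -2 (d = Mul(1, -2) = -2)
Function('q')(u, T) = 0 (Function('q')(u, T) = Mul(u, 0) = 0)
Function('v')(J) = 1 (Function('v')(J) = Mul(Mul(2, J), Pow(Mul(2, J), -1)) = Mul(Mul(2, J), Mul(Rational(1, 2), Pow(J, -1))) = 1)
Add(Add(Function('q')(-2, Function('s')(-4, 2)), Function('v')(2)), d) = Add(Add(0, 1), -2) = Add(1, -2) = -1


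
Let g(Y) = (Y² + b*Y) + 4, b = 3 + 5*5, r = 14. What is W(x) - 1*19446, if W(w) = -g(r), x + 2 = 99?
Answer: -20038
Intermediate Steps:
b = 28 (b = 3 + 25 = 28)
x = 97 (x = -2 + 99 = 97)
g(Y) = 4 + Y² + 28*Y (g(Y) = (Y² + 28*Y) + 4 = 4 + Y² + 28*Y)
W(w) = -592 (W(w) = -(4 + 14² + 28*14) = -(4 + 196 + 392) = -1*592 = -592)
W(x) - 1*19446 = -592 - 1*19446 = -592 - 19446 = -20038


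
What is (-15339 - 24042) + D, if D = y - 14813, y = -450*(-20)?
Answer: -45194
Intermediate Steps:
y = 9000
D = -5813 (D = 9000 - 14813 = -5813)
(-15339 - 24042) + D = (-15339 - 24042) - 5813 = -39381 - 5813 = -45194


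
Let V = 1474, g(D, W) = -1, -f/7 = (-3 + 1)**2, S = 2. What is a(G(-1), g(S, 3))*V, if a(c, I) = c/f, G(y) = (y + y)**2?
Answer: -1474/7 ≈ -210.57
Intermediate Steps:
G(y) = 4*y**2 (G(y) = (2*y)**2 = 4*y**2)
f = -28 (f = -7*(-3 + 1)**2 = -7*(-2)**2 = -7*4 = -28)
a(c, I) = -c/28 (a(c, I) = c/(-28) = c*(-1/28) = -c/28)
a(G(-1), g(S, 3))*V = -(-1)**2/7*1474 = -1/7*1474 = -1474/7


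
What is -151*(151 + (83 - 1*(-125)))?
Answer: -54209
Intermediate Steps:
-151*(151 + (83 - 1*(-125))) = -151*(151 + (83 + 125)) = -151*(151 + 208) = -151*359 = -54209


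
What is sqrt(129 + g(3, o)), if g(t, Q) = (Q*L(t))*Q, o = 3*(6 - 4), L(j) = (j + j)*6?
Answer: 5*sqrt(57) ≈ 37.749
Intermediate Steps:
L(j) = 12*j (L(j) = (2*j)*6 = 12*j)
o = 6 (o = 3*2 = 6)
g(t, Q) = 12*t*Q**2 (g(t, Q) = (Q*(12*t))*Q = (12*Q*t)*Q = 12*t*Q**2)
sqrt(129 + g(3, o)) = sqrt(129 + 12*3*6**2) = sqrt(129 + 12*3*36) = sqrt(129 + 1296) = sqrt(1425) = 5*sqrt(57)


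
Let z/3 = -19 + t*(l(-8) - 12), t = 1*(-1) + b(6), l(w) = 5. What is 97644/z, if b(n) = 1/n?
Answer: -2472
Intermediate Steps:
b(n) = 1/n
t = -⅚ (t = 1*(-1) + 1/6 = -1 + ⅙ = -⅚ ≈ -0.83333)
z = -79/2 (z = 3*(-19 - 5*(5 - 12)/6) = 3*(-19 - ⅚*(-7)) = 3*(-19 + 35/6) = 3*(-79/6) = -79/2 ≈ -39.500)
97644/z = 97644/(-79/2) = 97644*(-2/79) = -2472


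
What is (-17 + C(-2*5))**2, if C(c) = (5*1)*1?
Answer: 144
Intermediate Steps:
C(c) = 5 (C(c) = 5*1 = 5)
(-17 + C(-2*5))**2 = (-17 + 5)**2 = (-12)**2 = 144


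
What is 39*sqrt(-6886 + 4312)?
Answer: 117*I*sqrt(286) ≈ 1978.7*I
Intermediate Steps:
39*sqrt(-6886 + 4312) = 39*sqrt(-2574) = 39*(3*I*sqrt(286)) = 117*I*sqrt(286)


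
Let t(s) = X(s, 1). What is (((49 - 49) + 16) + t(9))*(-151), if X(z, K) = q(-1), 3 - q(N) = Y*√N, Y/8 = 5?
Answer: -2869 + 6040*I ≈ -2869.0 + 6040.0*I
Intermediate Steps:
Y = 40 (Y = 8*5 = 40)
q(N) = 3 - 40*√N
X(z, K) = 3 - 40*I
t(s) = 3 - 40*I
(((49 - 49) + 16) + t(9))*(-151) = (((49 - 49) + 16) + (3 - 40*I))*(-151) = ((0 + 16) + (3 - 40*I))*(-151) = (16 + (3 - 40*I))*(-151) = (19 - 40*I)*(-151) = -2869 + 6040*I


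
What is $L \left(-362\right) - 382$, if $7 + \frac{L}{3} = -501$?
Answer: $551306$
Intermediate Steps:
$L = -1524$ ($L = -21 + 3 \left(-501\right) = -21 - 1503 = -1524$)
$L \left(-362\right) - 382 = \left(-1524\right) \left(-362\right) - 382 = 551688 - 382 = 551306$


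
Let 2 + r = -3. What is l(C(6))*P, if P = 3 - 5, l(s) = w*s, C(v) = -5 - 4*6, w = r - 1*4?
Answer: -522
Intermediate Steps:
r = -5 (r = -2 - 3 = -5)
w = -9 (w = -5 - 1*4 = -5 - 4 = -9)
C(v) = -29 (C(v) = -5 - 24 = -29)
l(s) = -9*s
P = -2
l(C(6))*P = -9*(-29)*(-2) = 261*(-2) = -522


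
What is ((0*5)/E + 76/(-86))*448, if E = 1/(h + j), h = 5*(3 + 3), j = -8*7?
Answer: -17024/43 ≈ -395.91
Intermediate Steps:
j = -56
h = 30 (h = 5*6 = 30)
E = -1/26 (E = 1/(30 - 56) = 1/(-26) = -1/26 ≈ -0.038462)
((0*5)/E + 76/(-86))*448 = ((0*5)/(-1/26) + 76/(-86))*448 = (0*(-26) + 76*(-1/86))*448 = (0 - 38/43)*448 = -38/43*448 = -17024/43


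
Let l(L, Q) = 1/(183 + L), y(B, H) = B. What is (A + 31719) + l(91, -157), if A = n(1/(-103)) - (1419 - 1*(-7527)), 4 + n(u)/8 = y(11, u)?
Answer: 6255147/274 ≈ 22829.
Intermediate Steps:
n(u) = 56 (n(u) = -32 + 8*11 = -32 + 88 = 56)
A = -8890 (A = 56 - (1419 - 1*(-7527)) = 56 - (1419 + 7527) = 56 - 1*8946 = 56 - 8946 = -8890)
(A + 31719) + l(91, -157) = (-8890 + 31719) + 1/(183 + 91) = 22829 + 1/274 = 6255147/274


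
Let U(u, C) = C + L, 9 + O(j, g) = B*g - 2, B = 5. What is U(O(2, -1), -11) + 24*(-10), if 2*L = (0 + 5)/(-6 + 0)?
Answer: -3017/12 ≈ -251.42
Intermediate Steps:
L = -5/12 (L = ((0 + 5)/(-6 + 0))/2 = (5/(-6))/2 = (5*(-⅙))/2 = (½)*(-⅚) = -5/12 ≈ -0.41667)
O(j, g) = -11 + 5*g (O(j, g) = -9 + (5*g - 2) = -9 + (-2 + 5*g) = -11 + 5*g)
U(u, C) = -5/12 + C (U(u, C) = C - 5/12 = -5/12 + C)
U(O(2, -1), -11) + 24*(-10) = (-5/12 - 11) + 24*(-10) = -137/12 - 240 = -3017/12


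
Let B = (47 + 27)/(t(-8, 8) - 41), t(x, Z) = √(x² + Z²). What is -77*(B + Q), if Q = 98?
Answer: -11485320/1553 + 45584*√2/1553 ≈ -7354.1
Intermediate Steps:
t(x, Z) = √(Z² + x²)
B = 74/(-41 + 8*√2) (B = (47 + 27)/(√(8² + (-8)²) - 41) = 74/(√(64 + 64) - 41) = 74/(√128 - 41) = 74/(8*√2 - 41) = 74/(-41 + 8*√2) ≈ -2.4927)
-77*(B + Q) = -77*((-3034/1553 - 592*√2/1553) + 98) = -77*(149160/1553 - 592*√2/1553) = -11485320/1553 + 45584*√2/1553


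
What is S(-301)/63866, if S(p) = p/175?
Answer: -43/1596650 ≈ -2.6931e-5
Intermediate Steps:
S(p) = p/175 (S(p) = p*(1/175) = p/175)
S(-301)/63866 = ((1/175)*(-301))/63866 = -43/25*1/63866 = -43/1596650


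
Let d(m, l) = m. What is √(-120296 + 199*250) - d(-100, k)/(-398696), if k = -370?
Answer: -25/99674 + I*√70546 ≈ -0.00025082 + 265.6*I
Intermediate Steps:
√(-120296 + 199*250) - d(-100, k)/(-398696) = √(-120296 + 199*250) - (-100)/(-398696) = √(-120296 + 49750) - (-100)*(-1)/398696 = √(-70546) - 1*25/99674 = I*√70546 - 25/99674 = -25/99674 + I*√70546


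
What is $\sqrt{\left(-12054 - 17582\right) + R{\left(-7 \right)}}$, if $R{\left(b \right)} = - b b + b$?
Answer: $2 i \sqrt{7423} \approx 172.31 i$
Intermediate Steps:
$R{\left(b \right)} = b - b^{2}$ ($R{\left(b \right)} = - b^{2} + b = b - b^{2}$)
$\sqrt{\left(-12054 - 17582\right) + R{\left(-7 \right)}} = \sqrt{\left(-12054 - 17582\right) - 7 \left(1 - -7\right)} = \sqrt{-29636 - 7 \left(1 + 7\right)} = \sqrt{-29636 - 56} = \sqrt{-29692} = 2 i \sqrt{7423}$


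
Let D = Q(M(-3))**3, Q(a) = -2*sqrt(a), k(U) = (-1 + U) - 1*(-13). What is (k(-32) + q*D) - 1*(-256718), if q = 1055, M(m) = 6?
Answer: 256698 - 50640*sqrt(6) ≈ 1.3266e+5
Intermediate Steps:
k(U) = 12 + U (k(U) = (-1 + U) + 13 = 12 + U)
D = -48*sqrt(6) (D = (-2*sqrt(6))**3 = -48*sqrt(6) ≈ -117.58)
(k(-32) + q*D) - 1*(-256718) = ((12 - 32) + 1055*(-48*sqrt(6))) - 1*(-256718) = (-20 - 50640*sqrt(6)) + 256718 = 256698 - 50640*sqrt(6)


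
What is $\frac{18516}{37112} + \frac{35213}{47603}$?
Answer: $\frac{547060501}{441660634} \approx 1.2386$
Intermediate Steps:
$\frac{18516}{37112} + \frac{35213}{47603} = 18516 \cdot \frac{1}{37112} + 35213 \cdot \frac{1}{47603} = \frac{4629}{9278} + \frac{35213}{47603} = \frac{547060501}{441660634}$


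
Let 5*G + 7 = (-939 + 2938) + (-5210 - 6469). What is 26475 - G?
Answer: 142062/5 ≈ 28412.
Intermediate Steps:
G = -9687/5 (G = -7/5 + ((-939 + 2938) + (-5210 - 6469))/5 = -7/5 + (1999 - 11679)/5 = -7/5 + (⅕)*(-9680) = -7/5 - 1936 = -9687/5 ≈ -1937.4)
26475 - G = 26475 - 1*(-9687/5) = 26475 + 9687/5 = 142062/5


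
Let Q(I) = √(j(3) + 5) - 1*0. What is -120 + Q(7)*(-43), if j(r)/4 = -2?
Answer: -120 - 43*I*√3 ≈ -120.0 - 74.478*I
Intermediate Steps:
j(r) = -8 (j(r) = 4*(-2) = -8)
Q(I) = I*√3 (Q(I) = √(-8 + 5) - 1*0 = √(-3) + 0 = I*√3 + 0 = I*√3)
-120 + Q(7)*(-43) = -120 + (I*√3)*(-43) = -120 - 43*I*√3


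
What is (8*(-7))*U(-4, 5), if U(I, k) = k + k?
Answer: -560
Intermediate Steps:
U(I, k) = 2*k
(8*(-7))*U(-4, 5) = (8*(-7))*(2*5) = -56*10 = -560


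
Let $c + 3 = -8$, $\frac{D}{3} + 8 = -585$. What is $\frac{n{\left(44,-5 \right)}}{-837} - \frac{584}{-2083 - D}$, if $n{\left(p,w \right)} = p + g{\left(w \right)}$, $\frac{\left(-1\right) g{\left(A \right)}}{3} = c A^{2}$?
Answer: $\frac{28079}{31806} \approx 0.88282$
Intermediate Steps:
$D = -1779$ ($D = -24 + 3 \left(-585\right) = -24 - 1755 = -1779$)
$c = -11$ ($c = -3 - 8 = -11$)
$g{\left(A \right)} = 33 A^{2}$ ($g{\left(A \right)} = - 3 \left(- 11 A^{2}\right) = 33 A^{2}$)
$n{\left(p,w \right)} = p + 33 w^{2}$
$\frac{n{\left(44,-5 \right)}}{-837} - \frac{584}{-2083 - D} = \frac{44 + 33 \left(-5\right)^{2}}{-837} - \frac{584}{-2083 - -1779} = \left(44 + 33 \cdot 25\right) \left(- \frac{1}{837}\right) - \frac{584}{-2083 + 1779} = \left(44 + 825\right) \left(- \frac{1}{837}\right) - \frac{584}{-304} = 869 \left(- \frac{1}{837}\right) - - \frac{73}{38} = - \frac{869}{837} + \frac{73}{38} = \frac{28079}{31806}$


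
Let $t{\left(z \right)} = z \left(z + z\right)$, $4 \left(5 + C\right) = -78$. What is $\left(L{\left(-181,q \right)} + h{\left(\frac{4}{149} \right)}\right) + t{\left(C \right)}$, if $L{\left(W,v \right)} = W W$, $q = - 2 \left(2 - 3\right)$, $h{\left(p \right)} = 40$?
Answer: $\frac{68003}{2} \approx 34002.0$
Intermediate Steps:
$C = - \frac{49}{2}$ ($C = -5 + \frac{1}{4} \left(-78\right) = -5 - \frac{39}{2} = - \frac{49}{2} \approx -24.5$)
$q = 2$ ($q = \left(-2\right) \left(-1\right) = 2$)
$L{\left(W,v \right)} = W^{2}$
$t{\left(z \right)} = 2 z^{2}$ ($t{\left(z \right)} = z 2 z = 2 z^{2}$)
$\left(L{\left(-181,q \right)} + h{\left(\frac{4}{149} \right)}\right) + t{\left(C \right)} = \left(\left(-181\right)^{2} + 40\right) + 2 \left(- \frac{49}{2}\right)^{2} = \left(32761 + 40\right) + 2 \cdot \frac{2401}{4} = 32801 + \frac{2401}{2} = \frac{68003}{2}$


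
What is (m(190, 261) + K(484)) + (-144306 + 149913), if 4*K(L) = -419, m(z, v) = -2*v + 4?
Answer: 19937/4 ≈ 4984.3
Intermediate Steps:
m(z, v) = 4 - 2*v
K(L) = -419/4 (K(L) = (¼)*(-419) = -419/4)
(m(190, 261) + K(484)) + (-144306 + 149913) = ((4 - 2*261) - 419/4) + (-144306 + 149913) = ((4 - 522) - 419/4) + 5607 = (-518 - 419/4) + 5607 = -2491/4 + 5607 = 19937/4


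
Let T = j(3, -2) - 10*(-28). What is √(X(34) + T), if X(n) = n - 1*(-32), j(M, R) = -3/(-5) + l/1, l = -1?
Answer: 24*√15/5 ≈ 18.590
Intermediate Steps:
j(M, R) = -⅖ (j(M, R) = -3/(-5) - 1/1 = -3*(-⅕) - 1*1 = ⅗ - 1 = -⅖)
X(n) = 32 + n (X(n) = n + 32 = 32 + n)
T = 1398/5 (T = -⅖ - 10*(-28) = -⅖ + 280 = 1398/5 ≈ 279.60)
√(X(34) + T) = √((32 + 34) + 1398/5) = √(66 + 1398/5) = √(1728/5) = 24*√15/5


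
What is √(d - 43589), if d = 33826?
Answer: I*√9763 ≈ 98.808*I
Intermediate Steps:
√(d - 43589) = √(33826 - 43589) = √(-9763) = I*√9763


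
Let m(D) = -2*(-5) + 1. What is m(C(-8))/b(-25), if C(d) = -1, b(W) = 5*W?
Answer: -11/125 ≈ -0.088000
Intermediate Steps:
m(D) = 11 (m(D) = 10 + 1 = 11)
m(C(-8))/b(-25) = 11/((5*(-25))) = 11/(-125) = 11*(-1/125) = -11/125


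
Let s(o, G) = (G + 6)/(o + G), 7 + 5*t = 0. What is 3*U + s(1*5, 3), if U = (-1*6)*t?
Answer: 1053/40 ≈ 26.325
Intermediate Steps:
t = -7/5 (t = -7/5 + (⅕)*0 = -7/5 + 0 = -7/5 ≈ -1.4000)
s(o, G) = (6 + G)/(G + o)
U = 42/5 (U = -1*6*(-7/5) = -6*(-7/5) = 42/5 ≈ 8.4000)
3*U + s(1*5, 3) = 3*(42/5) + (6 + 3)/(3 + 1*5) = 126/5 + 9/(3 + 5) = 126/5 + 9/8 = 1053/40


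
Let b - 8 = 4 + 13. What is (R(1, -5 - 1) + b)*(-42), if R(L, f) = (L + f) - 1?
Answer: -798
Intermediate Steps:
R(L, f) = -1 + L + f
b = 25 (b = 8 + (4 + 13) = 8 + 17 = 25)
(R(1, -5 - 1) + b)*(-42) = ((-1 + 1 + (-5 - 1)) + 25)*(-42) = ((-1 + 1 - 6) + 25)*(-42) = (-6 + 25)*(-42) = 19*(-42) = -798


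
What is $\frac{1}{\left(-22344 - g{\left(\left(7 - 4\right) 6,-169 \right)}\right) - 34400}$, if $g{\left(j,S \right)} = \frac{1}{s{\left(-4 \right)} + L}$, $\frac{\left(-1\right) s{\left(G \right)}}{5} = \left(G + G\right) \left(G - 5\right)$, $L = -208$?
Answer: $- \frac{568}{32230591} \approx -1.7623 \cdot 10^{-5}$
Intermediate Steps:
$s{\left(G \right)} = - 10 G \left(-5 + G\right)$ ($s{\left(G \right)} = - 5 \left(G + G\right) \left(G - 5\right) = - 5 \cdot 2 G \left(-5 + G\right) = - 10 G \left(-5 + G\right)$)
$g{\left(j,S \right)} = - \frac{1}{568}$ ($g{\left(j,S \right)} = \frac{1}{10 \left(-4\right) \left(5 - -4\right) - 208} = \frac{1}{10 \left(-4\right) \left(5 + 4\right) - 208} = \frac{1}{10 \left(-4\right) 9 - 208} = \frac{1}{-360 - 208} = \frac{1}{-568} = - \frac{1}{568}$)
$\frac{1}{\left(-22344 - g{\left(\left(7 - 4\right) 6,-169 \right)}\right) - 34400} = \frac{1}{\left(-22344 - - \frac{1}{568}\right) - 34400} = \frac{1}{\left(-22344 + \frac{1}{568}\right) - 34400} = \frac{1}{- \frac{12691391}{568} - 34400} = \frac{1}{- \frac{32230591}{568}} = - \frac{568}{32230591}$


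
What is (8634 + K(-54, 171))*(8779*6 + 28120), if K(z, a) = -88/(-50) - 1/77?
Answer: 191872049646/275 ≈ 6.9772e+8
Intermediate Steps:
K(z, a) = 3363/1925 (K(z, a) = -88*(-1/50) - 1*1/77 = 44/25 - 1/77 = 3363/1925)
(8634 + K(-54, 171))*(8779*6 + 28120) = (8634 + 3363/1925)*(8779*6 + 28120) = 16623813*(52674 + 28120)/1925 = (16623813/1925)*80794 = 191872049646/275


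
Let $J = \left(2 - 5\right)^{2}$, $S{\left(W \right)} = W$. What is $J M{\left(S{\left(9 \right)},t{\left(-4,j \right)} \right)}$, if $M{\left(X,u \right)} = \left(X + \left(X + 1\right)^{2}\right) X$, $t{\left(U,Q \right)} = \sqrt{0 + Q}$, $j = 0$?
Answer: $8829$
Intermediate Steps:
$t{\left(U,Q \right)} = \sqrt{Q}$
$M{\left(X,u \right)} = X \left(X + \left(1 + X\right)^{2}\right)$ ($M{\left(X,u \right)} = \left(X + \left(1 + X\right)^{2}\right) X = X \left(X + \left(1 + X\right)^{2}\right)$)
$J = 9$ ($J = \left(2 - 5\right)^{2} = \left(-3\right)^{2} = 9$)
$J M{\left(S{\left(9 \right)},t{\left(-4,j \right)} \right)} = 9 \cdot 9 \left(9 + \left(1 + 9\right)^{2}\right) = 9 \cdot 9 \left(9 + 10^{2}\right) = 9 \cdot 9 \left(9 + 100\right) = 9 \cdot 9 \cdot 109 = 9 \cdot 981 = 8829$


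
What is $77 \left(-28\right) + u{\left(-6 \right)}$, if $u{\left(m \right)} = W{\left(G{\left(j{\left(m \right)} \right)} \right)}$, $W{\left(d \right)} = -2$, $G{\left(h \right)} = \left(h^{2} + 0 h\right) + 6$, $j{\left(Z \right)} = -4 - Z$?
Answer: $-2158$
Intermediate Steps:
$G{\left(h \right)} = 6 + h^{2}$ ($G{\left(h \right)} = \left(h^{2} + 0\right) + 6 = h^{2} + 6 = 6 + h^{2}$)
$u{\left(m \right)} = -2$
$77 \left(-28\right) + u{\left(-6 \right)} = 77 \left(-28\right) - 2 = -2156 - 2 = -2158$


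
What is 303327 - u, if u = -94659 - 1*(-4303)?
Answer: 393683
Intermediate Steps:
u = -90356 (u = -94659 + 4303 = -90356)
303327 - u = 303327 - 1*(-90356) = 303327 + 90356 = 393683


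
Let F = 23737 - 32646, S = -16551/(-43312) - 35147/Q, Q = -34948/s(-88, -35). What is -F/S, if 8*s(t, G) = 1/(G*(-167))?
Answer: 5630098645340320/241505757137 ≈ 23312.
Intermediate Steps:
s(t, G) = -1/(1336*G) (s(t, G) = (1/(G*(-167)))/8 = (-1/167/G)/8 = (-1/(167*G))/8 = -1/(1336*G))
Q = -1634168480 (Q = -34948/((-1/1336/(-35))) = -34948/((-1/1336*(-1/35))) = -34948/1/46760 = -34948*46760 = -1634168480)
S = 241505757137/631956296480 (S = -16551/(-43312) - 35147/(-1634168480) = -16551*(-1/43312) - 35147*(-1/1634168480) = 16551/43312 + 5021/233452640 = 241505757137/631956296480 ≈ 0.38216)
F = -8909
-F/S = -(-8909)/241505757137/631956296480 = -(-8909)*631956296480/241505757137 = -1*(-5630098645340320/241505757137) = 5630098645340320/241505757137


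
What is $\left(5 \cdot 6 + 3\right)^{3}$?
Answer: $35937$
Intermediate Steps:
$\left(5 \cdot 6 + 3\right)^{3} = \left(30 + 3\right)^{3} = 33^{3} = 35937$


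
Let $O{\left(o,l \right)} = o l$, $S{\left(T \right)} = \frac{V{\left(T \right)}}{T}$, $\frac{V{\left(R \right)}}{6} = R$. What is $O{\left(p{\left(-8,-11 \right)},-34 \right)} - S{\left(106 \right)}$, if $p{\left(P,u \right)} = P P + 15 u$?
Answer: $3428$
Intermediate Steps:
$V{\left(R \right)} = 6 R$
$p{\left(P,u \right)} = P^{2} + 15 u$
$S{\left(T \right)} = 6$ ($S{\left(T \right)} = \frac{6 T}{T} = 6$)
$O{\left(o,l \right)} = l o$
$O{\left(p{\left(-8,-11 \right)},-34 \right)} - S{\left(106 \right)} = - 34 \left(\left(-8\right)^{2} + 15 \left(-11\right)\right) - 6 = - 34 \left(64 - 165\right) - 6 = \left(-34\right) \left(-101\right) - 6 = 3434 - 6 = 3428$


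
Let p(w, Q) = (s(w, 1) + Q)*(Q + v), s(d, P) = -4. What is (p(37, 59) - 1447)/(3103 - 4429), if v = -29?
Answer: -203/1326 ≈ -0.15309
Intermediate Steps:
p(w, Q) = (-29 + Q)*(-4 + Q) (p(w, Q) = (-4 + Q)*(Q - 29) = (-4 + Q)*(-29 + Q) = (-29 + Q)*(-4 + Q))
(p(37, 59) - 1447)/(3103 - 4429) = ((116 + 59² - 33*59) - 1447)/(3103 - 4429) = ((116 + 3481 - 1947) - 1447)/(-1326) = (1650 - 1447)*(-1/1326) = 203*(-1/1326) = -203/1326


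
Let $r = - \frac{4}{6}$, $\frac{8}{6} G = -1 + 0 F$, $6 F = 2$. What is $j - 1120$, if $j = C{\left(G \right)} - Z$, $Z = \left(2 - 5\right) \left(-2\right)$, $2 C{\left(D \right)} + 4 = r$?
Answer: $- \frac{3385}{3} \approx -1128.3$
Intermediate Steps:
$F = \frac{1}{3}$ ($F = \frac{1}{6} \cdot 2 = \frac{1}{3} \approx 0.33333$)
$G = - \frac{3}{4}$ ($G = \frac{3 \left(-1 + 0 \cdot \frac{1}{3}\right)}{4} = \frac{3 \left(-1 + 0\right)}{4} = \frac{3}{4} \left(-1\right) = - \frac{3}{4} \approx -0.75$)
$r = - \frac{2}{3}$ ($r = \left(-4\right) \frac{1}{6} = - \frac{2}{3} \approx -0.66667$)
$C{\left(D \right)} = - \frac{7}{3}$ ($C{\left(D \right)} = -2 + \frac{1}{2} \left(- \frac{2}{3}\right) = -2 - \frac{1}{3} = - \frac{7}{3}$)
$Z = 6$ ($Z = \left(-3\right) \left(-2\right) = 6$)
$j = - \frac{25}{3}$ ($j = - \frac{7}{3} - 6 = - \frac{25}{3} \approx -8.3333$)
$j - 1120 = - \frac{25}{3} - 1120 = - \frac{3385}{3}$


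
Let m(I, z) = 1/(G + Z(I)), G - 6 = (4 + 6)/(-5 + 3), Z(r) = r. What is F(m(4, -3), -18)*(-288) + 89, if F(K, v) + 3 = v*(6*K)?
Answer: 35869/5 ≈ 7173.8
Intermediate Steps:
G = 1 (G = 6 + (4 + 6)/(-5 + 3) = 6 + 10/(-2) = 6 + 10*(-½) = 6 - 5 = 1)
m(I, z) = 1/(1 + I)
F(K, v) = -3 + 6*K*v (F(K, v) = -3 + v*(6*K) = -3 + 6*K*v)
F(m(4, -3), -18)*(-288) + 89 = (-3 + 6*(-18)/(1 + 4))*(-288) + 89 = (-3 + 6*(-18)/5)*(-288) + 89 = (-3 + 6*(⅕)*(-18))*(-288) + 89 = (-3 - 108/5)*(-288) + 89 = -123/5*(-288) + 89 = 35424/5 + 89 = 35869/5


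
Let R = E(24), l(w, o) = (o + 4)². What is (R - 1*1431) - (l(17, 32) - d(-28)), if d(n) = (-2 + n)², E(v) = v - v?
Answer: -1827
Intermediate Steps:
l(w, o) = (4 + o)²
E(v) = 0
R = 0
(R - 1*1431) - (l(17, 32) - d(-28)) = (0 - 1*1431) - ((4 + 32)² - (-2 - 28)²) = (0 - 1431) - (36² - 1*(-30)²) = -1431 - (1296 - 1*900) = -1431 - (1296 - 900) = -1431 - 1*396 = -1431 - 396 = -1827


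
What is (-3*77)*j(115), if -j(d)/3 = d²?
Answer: 9164925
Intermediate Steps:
j(d) = -3*d²
(-3*77)*j(115) = (-3*77)*(-3*115²) = -(-693)*13225 = -231*(-39675) = 9164925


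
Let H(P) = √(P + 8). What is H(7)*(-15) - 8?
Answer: -8 - 15*√15 ≈ -66.095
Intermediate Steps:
H(P) = √(8 + P)
H(7)*(-15) - 8 = √(8 + 7)*(-15) - 8 = √15*(-15) - 8 = -15*√15 - 8 = -8 - 15*√15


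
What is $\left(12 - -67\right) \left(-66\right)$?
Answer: $-5214$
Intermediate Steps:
$\left(12 - -67\right) \left(-66\right) = \left(12 + 67\right) \left(-66\right) = 79 \left(-66\right) = -5214$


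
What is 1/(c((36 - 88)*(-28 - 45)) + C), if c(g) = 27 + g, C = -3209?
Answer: 1/614 ≈ 0.0016287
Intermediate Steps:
1/(c((36 - 88)*(-28 - 45)) + C) = 1/((27 + (36 - 88)*(-28 - 45)) - 3209) = 1/((27 - 52*(-73)) - 3209) = 1/((27 + 3796) - 3209) = 1/(3823 - 3209) = 1/614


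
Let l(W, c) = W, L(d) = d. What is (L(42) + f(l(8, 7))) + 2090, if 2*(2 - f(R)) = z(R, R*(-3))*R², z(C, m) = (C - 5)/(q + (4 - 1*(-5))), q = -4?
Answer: 10574/5 ≈ 2114.8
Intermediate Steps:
z(C, m) = -1 + C/5 (z(C, m) = (C - 5)/(-4 + (4 - 1*(-5))) = (-5 + C)/(-4 + (4 + 5)) = (-5 + C)/(-4 + 9) = (-5 + C)/5 = (-5 + C)*(⅕) = -1 + C/5)
f(R) = 2 - R²*(-1 + R/5)/2 (f(R) = 2 - (-1 + R/5)*R²/2 = 2 - R²*(-1 + R/5)/2)
(L(42) + f(l(8, 7))) + 2090 = (42 + (2 + (⅒)*8²*(5 - 1*8))) + 2090 = (42 + (2 + (⅒)*64*(5 - 8))) + 2090 = (42 + (2 + (⅒)*64*(-3))) + 2090 = (42 + (2 - 96/5)) + 2090 = (42 - 86/5) + 2090 = 124/5 + 2090 = 10574/5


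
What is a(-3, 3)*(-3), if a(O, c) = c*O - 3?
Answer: 36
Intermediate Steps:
a(O, c) = -3 + O*c (a(O, c) = O*c - 3 = -3 + O*c)
a(-3, 3)*(-3) = (-3 - 3*3)*(-3) = (-3 - 9)*(-3) = -12*(-3) = 36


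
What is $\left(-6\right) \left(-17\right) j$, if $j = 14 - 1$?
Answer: $1326$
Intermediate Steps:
$j = 13$
$\left(-6\right) \left(-17\right) j = \left(-6\right) \left(-17\right) 13 = 102 \cdot 13 = 1326$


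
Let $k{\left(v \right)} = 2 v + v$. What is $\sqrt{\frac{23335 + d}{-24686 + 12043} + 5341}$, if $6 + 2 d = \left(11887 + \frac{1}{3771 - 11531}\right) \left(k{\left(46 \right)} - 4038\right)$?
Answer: $\frac{3 \sqrt{19177630687700718}}{4905484} \approx 84.691$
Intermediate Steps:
$k{\left(v \right)} = 3 v$
$d = - \frac{17987410533}{776}$ ($d = -3 + \frac{\left(11887 + \frac{1}{3771 - 11531}\right) \left(3 \cdot 46 - 4038\right)}{2} = -3 + \frac{\left(11887 + \frac{1}{-7760}\right) \left(138 - 4038\right)}{2} = -3 + \frac{\left(11887 - \frac{1}{7760}\right) \left(-3900\right)}{2} = -3 + \frac{\frac{92243119}{7760} \left(-3900\right)}{2} = -3 + \frac{1}{2} \left(- \frac{17987408205}{388}\right) = -3 - \frac{17987408205}{776} = - \frac{17987410533}{776} \approx -2.318 \cdot 10^{7}$)
$\sqrt{\frac{23335 + d}{-24686 + 12043} + 5341} = \sqrt{\frac{23335 - \frac{17987410533}{776}}{-24686 + 12043} + 5341} = \sqrt{- \frac{17969302573}{776 \left(-12643\right)} + 5341} = \sqrt{\left(- \frac{17969302573}{776}\right) \left(- \frac{1}{12643}\right) + 5341} = \sqrt{\frac{17969302573}{9810968} + 5341} = \sqrt{\frac{70369682661}{9810968}} = \frac{3 \sqrt{19177630687700718}}{4905484}$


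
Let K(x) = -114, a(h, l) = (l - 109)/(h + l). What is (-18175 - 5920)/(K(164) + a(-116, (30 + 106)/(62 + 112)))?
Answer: 34504040/161903 ≈ 213.12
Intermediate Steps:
a(h, l) = (-109 + l)/(h + l)
(-18175 - 5920)/(K(164) + a(-116, (30 + 106)/(62 + 112))) = (-18175 - 5920)/(-114 + (-109 + (30 + 106)/(62 + 112))/(-116 + (30 + 106)/(62 + 112))) = -24095/(-114 + (-109 + 136/174)/(-116 + 136/174)) = -24095/(-114 + (-109 + 136*(1/174))/(-116 + 136*(1/174))) = -24095/(-114 + (-109 + 68/87)/(-116 + 68/87)) = -24095/(-114 - 9415/87/(-10024/87)) = -24095/(-114 - 87/10024*(-9415/87)) = -24095/(-114 + 1345/1432) = -24095/(-161903/1432) = -24095*(-1432/161903) = 34504040/161903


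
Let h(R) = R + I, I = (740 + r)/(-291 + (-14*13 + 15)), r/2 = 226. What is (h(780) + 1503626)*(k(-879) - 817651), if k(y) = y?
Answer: -281990442644340/229 ≈ -1.2314e+12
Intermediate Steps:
r = 452 (r = 2*226 = 452)
I = -596/229 (I = (740 + 452)/(-291 + (-14*13 + 15)) = 1192/(-291 + (-182 + 15)) = 1192/(-291 - 167) = 1192/(-458) = 1192*(-1/458) = -596/229 ≈ -2.6026)
h(R) = -596/229 + R (h(R) = R - 596/229 = -596/229 + R)
(h(780) + 1503626)*(k(-879) - 817651) = ((-596/229 + 780) + 1503626)*(-879 - 817651) = (178024/229 + 1503626)*(-818530) = (344508378/229)*(-818530) = -281990442644340/229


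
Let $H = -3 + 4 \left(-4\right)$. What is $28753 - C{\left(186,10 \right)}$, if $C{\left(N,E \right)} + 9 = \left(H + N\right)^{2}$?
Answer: $873$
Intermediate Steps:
$H = -19$ ($H = -3 - 16 = -19$)
$C{\left(N,E \right)} = -9 + \left(-19 + N\right)^{2}$
$28753 - C{\left(186,10 \right)} = 28753 - \left(-9 + \left(-19 + 186\right)^{2}\right) = 28753 - \left(-9 + 167^{2}\right) = 28753 - \left(-9 + 27889\right) = 28753 - 27880 = 873$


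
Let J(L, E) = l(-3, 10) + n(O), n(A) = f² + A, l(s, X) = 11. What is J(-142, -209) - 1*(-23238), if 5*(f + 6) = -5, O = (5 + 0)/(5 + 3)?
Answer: 186389/8 ≈ 23299.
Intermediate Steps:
O = 5/8 ≈ 0.62500
f = -7 (f = -6 + (⅕)*(-5) = -6 - 1 = -7)
n(A) = 49 + A (n(A) = (-7)² + A = 49 + A)
J(L, E) = 485/8 (J(L, E) = 11 + (49 + 5/8) = 11 + 397/8 = 485/8)
J(-142, -209) - 1*(-23238) = 485/8 - 1*(-23238) = 485/8 + 23238 = 186389/8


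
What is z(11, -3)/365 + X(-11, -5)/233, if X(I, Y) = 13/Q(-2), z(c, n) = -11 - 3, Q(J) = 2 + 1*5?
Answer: -18089/595315 ≈ -0.030386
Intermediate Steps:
Q(J) = 7 (Q(J) = 2 + 5 = 7)
z(c, n) = -14
X(I, Y) = 13/7
z(11, -3)/365 + X(-11, -5)/233 = -14/365 + (13/7)/233 = -14*1/365 + (13/7)*(1/233) = -14/365 + 13/1631 = -18089/595315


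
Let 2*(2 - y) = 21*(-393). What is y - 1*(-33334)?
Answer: 74925/2 ≈ 37463.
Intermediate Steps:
y = 8257/2 (y = 2 - 21*(-393)/2 = 2 - ½*(-8253) = 2 + 8253/2 = 8257/2 ≈ 4128.5)
y - 1*(-33334) = 8257/2 - 1*(-33334) = 8257/2 + 33334 = 74925/2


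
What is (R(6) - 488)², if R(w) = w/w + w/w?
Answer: 236196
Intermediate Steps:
R(w) = 2 (R(w) = 1 + 1 = 2)
(R(6) - 488)² = (2 - 488)² = (-486)² = 236196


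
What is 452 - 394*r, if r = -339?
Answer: 134018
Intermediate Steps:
452 - 394*r = 452 - 394*(-339) = 452 + 133566 = 134018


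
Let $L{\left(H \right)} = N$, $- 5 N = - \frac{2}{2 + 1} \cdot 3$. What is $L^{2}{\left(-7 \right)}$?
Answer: $\frac{4}{25} \approx 0.16$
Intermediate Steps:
$N = \frac{2}{5}$ ($N = - \frac{- \frac{2}{2 + 1} \cdot 3}{5} = - \frac{- \frac{2}{3} \cdot 3}{5} = - \frac{\left(-2\right) \frac{1}{3} \cdot 3}{5} = - \frac{\left(- \frac{2}{3}\right) 3}{5} = \left(- \frac{1}{5}\right) \left(-2\right) = \frac{2}{5} \approx 0.4$)
$L{\left(H \right)} = \frac{2}{5}$
$L^{2}{\left(-7 \right)} = \left(\frac{2}{5}\right)^{2} = \frac{4}{25}$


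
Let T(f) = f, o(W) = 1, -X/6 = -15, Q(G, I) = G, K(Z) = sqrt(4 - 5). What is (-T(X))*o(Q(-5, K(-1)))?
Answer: -90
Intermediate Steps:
K(Z) = I (K(Z) = sqrt(-1) = I)
X = 90 (X = -6*(-15) = 90)
(-T(X))*o(Q(-5, K(-1))) = -1*90*1 = -90*1 = -90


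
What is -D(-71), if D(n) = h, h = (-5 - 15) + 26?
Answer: -6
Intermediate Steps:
h = 6 (h = -20 + 26 = 6)
D(n) = 6
-D(-71) = -1*6 = -6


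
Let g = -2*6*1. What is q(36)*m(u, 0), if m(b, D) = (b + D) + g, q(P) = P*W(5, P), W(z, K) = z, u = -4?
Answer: -2880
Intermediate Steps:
g = -12 (g = -12*1 = -12)
q(P) = 5*P (q(P) = P*5 = 5*P)
m(b, D) = -12 + D + b (m(b, D) = (b + D) - 12 = (D + b) - 12 = -12 + D + b)
q(36)*m(u, 0) = (5*36)*(-12 + 0 - 4) = 180*(-16) = -2880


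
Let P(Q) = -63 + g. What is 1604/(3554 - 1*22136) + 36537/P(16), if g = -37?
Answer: -339545467/929100 ≈ -365.46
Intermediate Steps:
P(Q) = -100 (P(Q) = -63 - 37 = -100)
1604/(3554 - 1*22136) + 36537/P(16) = 1604/(3554 - 1*22136) + 36537/(-100) = 1604/(3554 - 22136) + 36537*(-1/100) = 1604/(-18582) - 36537/100 = 1604*(-1/18582) - 36537/100 = -802/9291 - 36537/100 = -339545467/929100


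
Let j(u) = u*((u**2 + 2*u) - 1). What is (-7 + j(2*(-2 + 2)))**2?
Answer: 49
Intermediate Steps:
j(u) = u*(-1 + u**2 + 2*u)
(-7 + j(2*(-2 + 2)))**2 = (-7 + (2*(-2 + 2))*(-1 + (2*(-2 + 2))**2 + 2*(2*(-2 + 2))))**2 = (-7 + (2*0)*(-1 + (2*0)**2 + 2*(2*0)))**2 = (-7 + 0*(-1 + 0**2 + 2*0))**2 = (-7 + 0*(-1 + 0 + 0))**2 = (-7 + 0*(-1))**2 = (-7 + 0)**2 = (-7)**2 = 49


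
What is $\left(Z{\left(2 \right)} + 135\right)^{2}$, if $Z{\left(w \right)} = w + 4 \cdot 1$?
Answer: $19881$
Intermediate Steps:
$Z{\left(w \right)} = 4 + w$ ($Z{\left(w \right)} = w + 4 = 4 + w$)
$\left(Z{\left(2 \right)} + 135\right)^{2} = \left(\left(4 + 2\right) + 135\right)^{2} = \left(6 + 135\right)^{2} = 141^{2} = 19881$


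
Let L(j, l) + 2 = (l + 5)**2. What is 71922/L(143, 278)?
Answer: 71922/80087 ≈ 0.89805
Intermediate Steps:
L(j, l) = -2 + (5 + l)**2 (L(j, l) = -2 + (l + 5)**2 = -2 + (5 + l)**2)
71922/L(143, 278) = 71922/(-2 + (5 + 278)**2) = 71922/(-2 + 283**2) = 71922/(-2 + 80089) = 71922/80087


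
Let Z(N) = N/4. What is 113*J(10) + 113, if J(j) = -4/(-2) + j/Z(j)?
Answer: 791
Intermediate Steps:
Z(N) = N/4 (Z(N) = N*(1/4) = N/4)
J(j) = 6 (J(j) = -4/(-2) + j/((j/4)) = -4*(-1/2) + j*(4/j) = 2 + 4 = 6)
113*J(10) + 113 = 113*6 + 113 = 678 + 113 = 791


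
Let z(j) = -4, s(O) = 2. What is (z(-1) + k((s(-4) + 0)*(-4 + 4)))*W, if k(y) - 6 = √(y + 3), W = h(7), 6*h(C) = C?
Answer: 7/3 + 7*√3/6 ≈ 4.3541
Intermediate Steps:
h(C) = C/6
W = 7/6 (W = (⅙)*7 = 7/6 ≈ 1.1667)
k(y) = 6 + √(3 + y) (k(y) = 6 + √(y + 3) = 6 + √(3 + y))
(z(-1) + k((s(-4) + 0)*(-4 + 4)))*W = (-4 + (6 + √(3 + (2 + 0)*(-4 + 4))))*(7/6) = (-4 + (6 + √(3 + 2*0)))*(7/6) = (-4 + (6 + √(3 + 0)))*(7/6) = (-4 + (6 + √3))*(7/6) = (2 + √3)*(7/6) = 7/3 + 7*√3/6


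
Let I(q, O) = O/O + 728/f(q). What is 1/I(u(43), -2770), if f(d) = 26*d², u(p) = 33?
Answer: 1089/1117 ≈ 0.97493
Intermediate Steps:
I(q, O) = 1 + 28/q² (I(q, O) = O/O + 728/((26*q²)) = 1 + 728*(1/(26*q²)) = 1 + 28/q²)
1/I(u(43), -2770) = 1/(1 + 28/33²) = 1/(1 + 28*(1/1089)) = 1/(1 + 28/1089) = 1/(1117/1089) = 1089/1117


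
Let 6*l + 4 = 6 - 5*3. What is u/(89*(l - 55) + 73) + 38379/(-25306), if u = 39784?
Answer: -7195429155/761432234 ≈ -9.4499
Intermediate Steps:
l = -13/6 (l = -⅔ + (6 - 5*3)/6 = -⅔ + (6 - 15)/6 = -⅔ + (⅙)*(-9) = -⅔ - 3/2 = -13/6 ≈ -2.1667)
u/(89*(l - 55) + 73) + 38379/(-25306) = 39784/(89*(-13/6 - 55) + 73) + 38379/(-25306) = 39784/(89*(-343/6) + 73) + 38379*(-1/25306) = 39784/(-30527/6 + 73) - 38379/25306 = 39784/(-30089/6) - 38379/25306 = 39784*(-6/30089) - 38379/25306 = -238704/30089 - 38379/25306 = -7195429155/761432234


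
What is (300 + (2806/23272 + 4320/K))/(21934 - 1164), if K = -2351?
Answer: 8159901733/568189021720 ≈ 0.014361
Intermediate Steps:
(300 + (2806/23272 + 4320/K))/(21934 - 1164) = (300 + (2806/23272 + 4320/(-2351)))/(21934 - 1164) = (300 + (2806*(1/23272) + 4320*(-1/2351)))/20770 = (300 + (1403/11636 - 4320/2351))*(1/20770) = (300 - 46969067/27356236)*(1/20770) = (8159901733/27356236)*(1/20770) = 8159901733/568189021720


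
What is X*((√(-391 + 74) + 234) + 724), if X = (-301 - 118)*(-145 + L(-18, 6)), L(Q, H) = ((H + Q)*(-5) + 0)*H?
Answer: -86301430 - 90085*I*√317 ≈ -8.6301e+7 - 1.6039e+6*I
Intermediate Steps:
L(Q, H) = H*(-5*H - 5*Q) (L(Q, H) = ((-5*H - 5*Q) + 0)*H = (-5*H - 5*Q)*H = H*(-5*H - 5*Q))
X = -90085 (X = (-301 - 118)*(-145 - 5*6*(6 - 18)) = -419*(-145 - 5*6*(-12)) = -419*(-145 + 360) = -419*215 = -90085)
X*((√(-391 + 74) + 234) + 724) = -90085*((√(-391 + 74) + 234) + 724) = -90085*((√(-317) + 234) + 724) = -90085*((I*√317 + 234) + 724) = -90085*((234 + I*√317) + 724) = -90085*(958 + I*√317) = -86301430 - 90085*I*√317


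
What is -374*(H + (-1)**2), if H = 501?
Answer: -187748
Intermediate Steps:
-374*(H + (-1)**2) = -374*(501 + (-1)**2) = -374*(501 + 1) = -374*502 = -187748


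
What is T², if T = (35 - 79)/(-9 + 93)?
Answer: 121/441 ≈ 0.27438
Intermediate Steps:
T = -11/21 (T = -44/84 = -44*1/84 = -11/21 ≈ -0.52381)
T² = (-11/21)² = 121/441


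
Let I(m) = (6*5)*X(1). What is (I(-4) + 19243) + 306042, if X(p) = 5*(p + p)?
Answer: 325585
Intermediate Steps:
X(p) = 10*p (X(p) = 5*(2*p) = 10*p)
I(m) = 300 (I(m) = (6*5)*(10*1) = 30*10 = 300)
(I(-4) + 19243) + 306042 = (300 + 19243) + 306042 = 19543 + 306042 = 325585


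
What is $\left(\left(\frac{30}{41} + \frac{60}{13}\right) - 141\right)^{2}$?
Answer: $\frac{5227723809}{284089} \approx 18402.0$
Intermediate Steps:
$\left(\left(\frac{30}{41} + \frac{60}{13}\right) - 141\right)^{2} = \left(\frac{2850}{533} - 141\right)^{2} = \left(- \frac{72303}{533}\right)^{2} = \frac{5227723809}{284089}$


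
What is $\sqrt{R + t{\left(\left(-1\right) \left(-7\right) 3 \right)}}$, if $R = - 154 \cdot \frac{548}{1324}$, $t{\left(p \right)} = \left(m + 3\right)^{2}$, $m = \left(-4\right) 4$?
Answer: $\frac{\sqrt{11532371}}{331} \approx 10.26$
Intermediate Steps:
$m = -16$
$t{\left(p \right)} = 169$ ($t{\left(p \right)} = \left(-16 + 3\right)^{2} = \left(-13\right)^{2} = 169$)
$R = - \frac{21098}{331}$ ($R = - 154 \cdot 548 \cdot \frac{1}{1324} = \left(-154\right) \frac{137}{331} = - \frac{21098}{331} \approx -63.74$)
$\sqrt{R + t{\left(\left(-1\right) \left(-7\right) 3 \right)}} = \sqrt{- \frac{21098}{331} + 169} = \sqrt{\frac{34841}{331}} = \frac{\sqrt{11532371}}{331}$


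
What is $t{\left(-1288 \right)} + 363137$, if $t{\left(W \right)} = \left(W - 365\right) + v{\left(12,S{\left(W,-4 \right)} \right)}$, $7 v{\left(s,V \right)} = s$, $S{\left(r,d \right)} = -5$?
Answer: $\frac{2530400}{7} \approx 3.6149 \cdot 10^{5}$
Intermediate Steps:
$v{\left(s,V \right)} = \frac{s}{7}$
$t{\left(W \right)} = - \frac{2543}{7} + W$ ($t{\left(W \right)} = \left(W - 365\right) + \frac{1}{7} \cdot 12 = \left(-365 + W\right) + \frac{12}{7} = - \frac{2543}{7} + W$)
$t{\left(-1288 \right)} + 363137 = \left(- \frac{2543}{7} - 1288\right) + 363137 = - \frac{11559}{7} + 363137 = \frac{2530400}{7}$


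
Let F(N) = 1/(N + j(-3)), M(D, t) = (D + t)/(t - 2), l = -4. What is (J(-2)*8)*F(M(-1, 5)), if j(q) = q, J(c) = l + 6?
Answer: -48/5 ≈ -9.6000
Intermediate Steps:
M(D, t) = (D + t)/(-2 + t)
J(c) = 2 (J(c) = -4 + 6 = 2)
F(N) = 1/(-3 + N) (F(N) = 1/(N - 3) = 1/(-3 + N))
(J(-2)*8)*F(M(-1, 5)) = (2*8)/(-3 + (-1 + 5)/(-2 + 5)) = 16/(-3 + 4/3) = 16/(-5/3) = 16*(-3/5) = -48/5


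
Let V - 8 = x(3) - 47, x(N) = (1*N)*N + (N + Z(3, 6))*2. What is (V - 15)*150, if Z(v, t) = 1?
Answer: -5550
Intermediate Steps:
x(N) = 2 + N**2 + 2*N (x(N) = (1*N)*N + (N + 1)*2 = N*N + (1 + N)*2 = N**2 + (2 + 2*N) = 2 + N**2 + 2*N)
V = -22 (V = 8 + ((2 + 3**2 + 2*3) - 47) = 8 + ((2 + 9 + 6) - 47) = 8 + (17 - 47) = 8 - 30 = -22)
(V - 15)*150 = (-22 - 15)*150 = -37*150 = -5550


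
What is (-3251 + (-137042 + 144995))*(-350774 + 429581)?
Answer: 370550514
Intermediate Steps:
(-3251 + (-137042 + 144995))*(-350774 + 429581) = (-3251 + 7953)*78807 = 4702*78807 = 370550514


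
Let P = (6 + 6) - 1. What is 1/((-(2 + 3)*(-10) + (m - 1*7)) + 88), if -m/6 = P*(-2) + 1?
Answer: 1/257 ≈ 0.0038911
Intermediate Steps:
P = 11 (P = 12 - 1 = 11)
m = 126 (m = -6*(11*(-2) + 1) = -6*(-22 + 1) = -6*(-21) = 126)
1/((-(2 + 3)*(-10) + (m - 1*7)) + 88) = 1/((-(2 + 3)*(-10) + (126 - 1*7)) + 88) = 1/((-1*5*(-10) + (126 - 7)) + 88) = 1/((-5*(-10) + 119) + 88) = 1/((50 + 119) + 88) = 1/(169 + 88) = 1/257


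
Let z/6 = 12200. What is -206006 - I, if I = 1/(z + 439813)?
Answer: -105683756079/513013 ≈ -2.0601e+5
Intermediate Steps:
z = 73200 (z = 6*12200 = 73200)
I = 1/513013 (I = 1/(73200 + 439813) = 1/513013 ≈ 1.9493e-6)
-206006 - I = -206006 - 1*1/513013 = -206006 - 1/513013 = -105683756079/513013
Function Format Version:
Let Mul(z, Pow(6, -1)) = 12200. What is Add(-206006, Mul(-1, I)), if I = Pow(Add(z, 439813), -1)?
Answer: Rational(-105683756079, 513013) ≈ -2.0601e+5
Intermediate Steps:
z = 73200 (z = Mul(6, 12200) = 73200)
I = Rational(1, 513013) (I = Pow(Add(73200, 439813), -1) = Pow(513013, -1) = Rational(1, 513013) ≈ 1.9493e-6)
Add(-206006, Mul(-1, I)) = Add(-206006, Mul(-1, Rational(1, 513013))) = Add(-206006, Rational(-1, 513013)) = Rational(-105683756079, 513013)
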